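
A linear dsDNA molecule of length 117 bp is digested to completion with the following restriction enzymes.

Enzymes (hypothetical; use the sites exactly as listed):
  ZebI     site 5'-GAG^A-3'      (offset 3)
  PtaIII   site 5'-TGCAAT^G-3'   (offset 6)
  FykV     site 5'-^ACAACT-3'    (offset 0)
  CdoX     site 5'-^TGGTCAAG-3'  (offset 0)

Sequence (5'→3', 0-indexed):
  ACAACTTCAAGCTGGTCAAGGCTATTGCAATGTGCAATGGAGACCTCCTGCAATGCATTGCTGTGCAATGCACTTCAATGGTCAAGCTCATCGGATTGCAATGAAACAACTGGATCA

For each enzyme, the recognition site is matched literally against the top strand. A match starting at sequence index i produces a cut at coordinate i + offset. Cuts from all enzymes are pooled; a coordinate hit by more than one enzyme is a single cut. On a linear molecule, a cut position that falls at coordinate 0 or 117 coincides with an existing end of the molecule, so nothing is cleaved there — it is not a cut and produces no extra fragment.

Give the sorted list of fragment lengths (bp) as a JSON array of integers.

[3,4,7,9,12,12,12,15,19,24]

Scan for sites:
  ZebI (GAGA, off=3): starts [39] → cuts [42]
  PtaIII (TGCAATG, off=6): starts [25, 32, 48, 63, 96] → cuts [31, 38, 54, 69, 102]
  FykV (ACAACT, off=0): starts [0, 105] → cuts [105] (position 0 is a terminus of the linear molecule — no cut)
  CdoX (TGGTCAAG, off=0): starts [12, 78] → cuts [12, 78]

All cut coordinates (distinct, sorted): [12, 31, 38, 42, 54, 69, 78, 102, 105]

Fragment lengths:
  [0,12): 12 bp
  [12,31): 19 bp
  [31,38): 7 bp
  [38,42): 4 bp
  [42,54): 12 bp
  [54,69): 15 bp
  [69,78): 9 bp
  [78,102): 24 bp
  [102,105): 3 bp
  [105,117): 12 bp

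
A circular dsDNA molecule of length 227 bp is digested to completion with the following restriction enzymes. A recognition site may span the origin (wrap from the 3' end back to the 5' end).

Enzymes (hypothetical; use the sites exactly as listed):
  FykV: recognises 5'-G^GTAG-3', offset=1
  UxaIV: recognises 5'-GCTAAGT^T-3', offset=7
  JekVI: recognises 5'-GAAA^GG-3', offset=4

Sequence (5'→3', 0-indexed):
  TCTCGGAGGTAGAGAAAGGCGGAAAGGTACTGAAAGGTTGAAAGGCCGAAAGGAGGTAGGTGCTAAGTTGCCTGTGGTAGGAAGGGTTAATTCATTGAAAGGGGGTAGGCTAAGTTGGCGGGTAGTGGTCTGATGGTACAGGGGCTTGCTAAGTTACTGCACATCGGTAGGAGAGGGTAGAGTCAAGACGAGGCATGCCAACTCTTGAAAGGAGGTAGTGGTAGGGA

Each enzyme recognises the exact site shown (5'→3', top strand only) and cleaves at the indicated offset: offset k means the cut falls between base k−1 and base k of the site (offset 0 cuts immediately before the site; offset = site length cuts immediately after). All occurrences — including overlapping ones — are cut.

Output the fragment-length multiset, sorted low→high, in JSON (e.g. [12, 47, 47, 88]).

[4,4,4,6,6,8,8,8,8,9,10,10,11,12,13,15,24,33,34]

Scan for sites:
  FykV (GGTAG, off=1): starts [7, 54, 75, 103, 120, 165, 175, 213, 219] → cuts [8, 55, 76, 104, 121, 166, 176, 214, 220]
  UxaIV (GCTAAGTT, off=7): starts [61, 108, 147] → cuts [68, 115, 154]
  JekVI (GAAAGG, off=4): starts [13, 21, 31, 39, 47, 96, 206] → cuts [17, 25, 35, 43, 51, 100, 210]

All cut coordinates (distinct, sorted): [8, 17, 25, 35, 43, 51, 55, 68, 76, 100, 104, 115, 121, 154, 166, 176, 210, 214, 220]

Fragments:
  8→17: 9 bp
  17→25: 8 bp
  25→35: 10 bp
  35→43: 8 bp
  43→51: 8 bp
  51→55: 4 bp
  55→68: 13 bp
  68→76: 8 bp
  76→100: 24 bp
  100→104: 4 bp
  104→115: 11 bp
  115→121: 6 bp
  121→154: 33 bp
  154→166: 12 bp
  166→176: 10 bp
  176→210: 34 bp
  210→214: 4 bp
  214→220: 6 bp
  220→8 (wrap): 227-220+8 = 15 bp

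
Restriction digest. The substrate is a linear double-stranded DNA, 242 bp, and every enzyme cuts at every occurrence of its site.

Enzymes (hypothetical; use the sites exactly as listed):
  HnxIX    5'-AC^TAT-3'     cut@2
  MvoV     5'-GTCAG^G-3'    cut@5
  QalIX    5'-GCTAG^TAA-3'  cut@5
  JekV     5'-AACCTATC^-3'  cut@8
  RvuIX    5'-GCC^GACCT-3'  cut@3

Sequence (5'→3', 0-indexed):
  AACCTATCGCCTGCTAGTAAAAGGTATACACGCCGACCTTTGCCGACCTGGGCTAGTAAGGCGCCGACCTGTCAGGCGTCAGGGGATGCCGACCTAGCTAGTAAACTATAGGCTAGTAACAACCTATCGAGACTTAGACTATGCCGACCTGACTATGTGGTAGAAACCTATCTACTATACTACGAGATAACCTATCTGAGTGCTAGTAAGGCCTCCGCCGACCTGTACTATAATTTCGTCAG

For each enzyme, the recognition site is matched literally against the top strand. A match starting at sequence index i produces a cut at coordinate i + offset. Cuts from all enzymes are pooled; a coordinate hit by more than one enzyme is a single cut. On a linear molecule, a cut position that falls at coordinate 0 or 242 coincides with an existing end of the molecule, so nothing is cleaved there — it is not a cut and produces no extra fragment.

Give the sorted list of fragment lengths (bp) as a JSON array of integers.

[3,5,6,7,8,8,8,9,9,9,10,10,10,10,11,11,12,12,13,14,17,19,21]

Site scan:
  HnxIX ACTAT/2: at [104, 137, 151, 173, 226] ⇒ [106, 139, 153, 175, 228]
  MvoV GTCAGG/5: at [70, 77] ⇒ [75, 82]
  QalIX GCTAGTAA/5: at [12, 51, 96, 111, 201] ⇒ [17, 56, 101, 116, 206]
  JekV AACCTATC/8: at [0, 120, 164, 188] ⇒ [8, 128, 172, 196]
  RvuIX GCCGACCT/3: at [31, 41, 62, 87, 142, 216] ⇒ [34, 44, 65, 90, 145, 219]

Pooled cuts: [8, 17, 34, 44, 56, 65, 75, 82, 90, 101, 106, 116, 128, 139, 145, 153, 172, 175, 196, 206, 219, 228]

Fragments:
  [0,8): 8 bp
  [8,17): 9 bp
  [17,34): 17 bp
  [34,44): 10 bp
  [44,56): 12 bp
  [56,65): 9 bp
  [65,75): 10 bp
  [75,82): 7 bp
  [82,90): 8 bp
  [90,101): 11 bp
  [101,106): 5 bp
  [106,116): 10 bp
  [116,128): 12 bp
  [128,139): 11 bp
  [139,145): 6 bp
  [145,153): 8 bp
  [153,172): 19 bp
  [172,175): 3 bp
  [175,196): 21 bp
  [196,206): 10 bp
  [206,219): 13 bp
  [219,228): 9 bp
  [228,242): 14 bp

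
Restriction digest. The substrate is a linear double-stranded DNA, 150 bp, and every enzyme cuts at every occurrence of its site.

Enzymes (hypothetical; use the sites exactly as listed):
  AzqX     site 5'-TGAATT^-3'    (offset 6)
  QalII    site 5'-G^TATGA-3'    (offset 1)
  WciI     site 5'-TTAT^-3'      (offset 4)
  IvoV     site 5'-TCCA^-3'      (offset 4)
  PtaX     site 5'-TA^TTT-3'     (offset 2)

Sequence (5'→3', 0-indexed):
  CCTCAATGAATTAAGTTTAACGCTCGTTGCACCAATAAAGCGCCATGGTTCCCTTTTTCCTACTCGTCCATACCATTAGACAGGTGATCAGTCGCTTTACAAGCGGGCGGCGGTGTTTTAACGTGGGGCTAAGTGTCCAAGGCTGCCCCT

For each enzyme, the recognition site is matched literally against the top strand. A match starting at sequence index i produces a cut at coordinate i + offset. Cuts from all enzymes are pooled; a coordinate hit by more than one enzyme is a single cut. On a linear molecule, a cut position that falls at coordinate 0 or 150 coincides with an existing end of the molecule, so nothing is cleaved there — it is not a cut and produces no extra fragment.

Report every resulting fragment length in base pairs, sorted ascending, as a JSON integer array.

Site scan:
  AzqX (TGAATT, off=6): starts [6] → cuts [12]
  QalII (GTATGA, off=1): no sites
  WciI (TTAT, off=4): no sites
  IvoV (TCCA, off=4): starts [66, 135] → cuts [70, 139]
  PtaX (TATTT, off=2): no sites

Pooled cuts: [12, 70, 139]

Fragments:
  [0,12): 12 bp
  [12,70): 58 bp
  [70,139): 69 bp
  [139,150): 11 bp

[11,12,58,69]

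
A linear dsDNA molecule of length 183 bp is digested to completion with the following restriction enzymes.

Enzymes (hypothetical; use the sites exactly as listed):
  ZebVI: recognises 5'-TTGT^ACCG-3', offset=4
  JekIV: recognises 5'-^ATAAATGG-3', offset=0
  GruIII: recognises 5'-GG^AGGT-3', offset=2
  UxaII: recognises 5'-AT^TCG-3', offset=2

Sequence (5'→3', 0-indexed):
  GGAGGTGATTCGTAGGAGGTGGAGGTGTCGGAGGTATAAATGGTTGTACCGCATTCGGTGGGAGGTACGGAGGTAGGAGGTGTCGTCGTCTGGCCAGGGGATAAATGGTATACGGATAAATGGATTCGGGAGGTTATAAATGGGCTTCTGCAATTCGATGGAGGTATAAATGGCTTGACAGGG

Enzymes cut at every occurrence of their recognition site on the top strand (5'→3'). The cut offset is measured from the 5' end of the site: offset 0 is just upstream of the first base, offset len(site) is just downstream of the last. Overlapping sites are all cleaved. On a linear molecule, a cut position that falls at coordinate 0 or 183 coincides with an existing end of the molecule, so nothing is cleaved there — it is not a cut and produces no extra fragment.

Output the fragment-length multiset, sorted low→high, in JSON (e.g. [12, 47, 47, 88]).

Per-enzyme occurrences:
  ZebVI (TTGTACCG, off=4): starts [43] → cuts [47]
  JekIV (ATAAATGG, off=0): starts [35, 100, 115, 135, 165] → cuts [35, 100, 115, 135, 165]
  GruIII (GGAGGT, off=2): starts [0, 14, 20, 29, 60, 68, 75, 128, 159] → cuts [2, 16, 22, 31, 62, 70, 77, 130, 161]
  UxaII (ATTCG, off=2): starts [7, 52, 123, 152] → cuts [9, 54, 125, 154]

All cut coordinates (distinct, sorted): [2, 9, 16, 22, 31, 35, 47, 54, 62, 70, 77, 100, 115, 125, 130, 135, 154, 161, 165]

Fragments:
  [0,2): 2 bp
  [2,9): 7 bp
  [9,16): 7 bp
  [16,22): 6 bp
  [22,31): 9 bp
  [31,35): 4 bp
  [35,47): 12 bp
  [47,54): 7 bp
  [54,62): 8 bp
  [62,70): 8 bp
  [70,77): 7 bp
  [77,100): 23 bp
  [100,115): 15 bp
  [115,125): 10 bp
  [125,130): 5 bp
  [130,135): 5 bp
  [135,154): 19 bp
  [154,161): 7 bp
  [161,165): 4 bp
  [165,183): 18 bp

[2,4,4,5,5,6,7,7,7,7,7,8,8,9,10,12,15,18,19,23]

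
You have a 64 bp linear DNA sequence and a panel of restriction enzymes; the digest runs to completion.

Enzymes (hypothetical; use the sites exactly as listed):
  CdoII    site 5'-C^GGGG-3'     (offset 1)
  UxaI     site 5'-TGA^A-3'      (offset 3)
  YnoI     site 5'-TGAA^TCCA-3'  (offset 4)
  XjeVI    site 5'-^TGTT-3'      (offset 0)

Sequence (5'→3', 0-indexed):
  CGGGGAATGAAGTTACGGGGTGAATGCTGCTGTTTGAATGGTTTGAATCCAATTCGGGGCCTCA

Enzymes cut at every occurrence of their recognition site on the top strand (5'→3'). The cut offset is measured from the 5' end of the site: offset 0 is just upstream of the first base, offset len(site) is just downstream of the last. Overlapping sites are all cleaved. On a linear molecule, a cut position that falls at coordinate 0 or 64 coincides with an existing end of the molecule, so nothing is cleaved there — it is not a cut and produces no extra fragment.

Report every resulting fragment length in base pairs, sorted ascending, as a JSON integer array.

[1,1,6,7,7,7,8,9,9,9]

Site scan:
  CdoII (CGGGG, off=1): starts [0, 15, 54] → cuts [1, 16, 55]
  UxaI (TGAA, off=3): starts [7, 20, 34, 43] → cuts [10, 23, 37, 46]
  YnoI (TGAATCCA, off=4): starts [43] → cuts [47]
  XjeVI (TGTT, off=0): starts [30] → cuts [30]

All cut coordinates (distinct, sorted): [1, 10, 16, 23, 30, 37, 46, 47, 55]

Fragment lengths:
  [0,1): 1 bp
  [1,10): 9 bp
  [10,16): 6 bp
  [16,23): 7 bp
  [23,30): 7 bp
  [30,37): 7 bp
  [37,46): 9 bp
  [46,47): 1 bp
  [47,55): 8 bp
  [55,64): 9 bp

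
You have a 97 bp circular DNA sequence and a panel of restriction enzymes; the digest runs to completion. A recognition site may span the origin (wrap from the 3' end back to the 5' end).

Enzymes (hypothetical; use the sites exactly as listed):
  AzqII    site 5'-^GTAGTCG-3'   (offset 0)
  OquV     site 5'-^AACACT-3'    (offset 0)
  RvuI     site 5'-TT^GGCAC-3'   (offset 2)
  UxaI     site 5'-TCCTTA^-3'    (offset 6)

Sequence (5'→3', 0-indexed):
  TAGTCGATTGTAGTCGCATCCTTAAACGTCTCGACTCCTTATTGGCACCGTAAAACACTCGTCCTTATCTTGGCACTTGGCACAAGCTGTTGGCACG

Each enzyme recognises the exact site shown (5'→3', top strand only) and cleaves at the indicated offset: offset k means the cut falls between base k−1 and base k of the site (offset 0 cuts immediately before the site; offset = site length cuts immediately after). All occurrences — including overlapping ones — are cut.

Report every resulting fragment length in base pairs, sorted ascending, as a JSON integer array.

[2,4,5,7,10,10,13,14,15,17]

Scan for sites:
  AzqII GTAGTCG/0: at [9, 96] ⇒ [9, 96]
  OquV AACACT/0: at [53] ⇒ [53]
  RvuI TTGGCAC/2: at [41, 69, 76, 89] ⇒ [43, 71, 78, 91]
  UxaI TCCTTA/6: at [18, 35, 61] ⇒ [24, 41, 67]

Pooled cuts: [9, 24, 41, 43, 53, 67, 71, 78, 91, 96]

Fragments:
  9→24: 15 bp
  24→41: 17 bp
  41→43: 2 bp
  43→53: 10 bp
  53→67: 14 bp
  67→71: 4 bp
  71→78: 7 bp
  78→91: 13 bp
  91→96: 5 bp
  96→9 (wrap): 97-96+9 = 10 bp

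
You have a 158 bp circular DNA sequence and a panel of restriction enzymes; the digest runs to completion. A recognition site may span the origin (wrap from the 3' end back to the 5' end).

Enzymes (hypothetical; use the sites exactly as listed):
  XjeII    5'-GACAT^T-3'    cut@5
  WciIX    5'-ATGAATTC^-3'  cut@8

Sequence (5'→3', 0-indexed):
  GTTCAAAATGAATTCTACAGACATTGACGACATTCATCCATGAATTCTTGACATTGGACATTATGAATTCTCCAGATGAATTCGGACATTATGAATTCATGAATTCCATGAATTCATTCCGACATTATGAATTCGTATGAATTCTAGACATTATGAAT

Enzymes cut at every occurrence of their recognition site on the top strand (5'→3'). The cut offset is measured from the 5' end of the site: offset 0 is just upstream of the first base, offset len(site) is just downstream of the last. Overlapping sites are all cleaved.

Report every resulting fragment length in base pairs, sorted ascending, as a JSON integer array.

Scan for sites:
  XjeII (GACATT, off=5): starts [19, 28, 49, 56, 84, 120, 146] → cuts [24, 33, 54, 61, 89, 125, 151]
  WciIX (ATGAATTC, off=8): starts [7, 39, 62, 75, 90, 98, 107, 126, 136] → cuts [15, 47, 70, 83, 98, 106, 115, 134, 144]

Pooled cuts: [15, 24, 33, 47, 54, 61, 70, 83, 89, 98, 106, 115, 125, 134, 144, 151]

Fragments:
  15→24: 9 bp
  24→33: 9 bp
  33→47: 14 bp
  47→54: 7 bp
  54→61: 7 bp
  61→70: 9 bp
  70→83: 13 bp
  83→89: 6 bp
  89→98: 9 bp
  98→106: 8 bp
  106→115: 9 bp
  115→125: 10 bp
  125→134: 9 bp
  134→144: 10 bp
  144→151: 7 bp
  151→15 (wrap): 158-151+15 = 22 bp

[6,7,7,7,8,9,9,9,9,9,9,10,10,13,14,22]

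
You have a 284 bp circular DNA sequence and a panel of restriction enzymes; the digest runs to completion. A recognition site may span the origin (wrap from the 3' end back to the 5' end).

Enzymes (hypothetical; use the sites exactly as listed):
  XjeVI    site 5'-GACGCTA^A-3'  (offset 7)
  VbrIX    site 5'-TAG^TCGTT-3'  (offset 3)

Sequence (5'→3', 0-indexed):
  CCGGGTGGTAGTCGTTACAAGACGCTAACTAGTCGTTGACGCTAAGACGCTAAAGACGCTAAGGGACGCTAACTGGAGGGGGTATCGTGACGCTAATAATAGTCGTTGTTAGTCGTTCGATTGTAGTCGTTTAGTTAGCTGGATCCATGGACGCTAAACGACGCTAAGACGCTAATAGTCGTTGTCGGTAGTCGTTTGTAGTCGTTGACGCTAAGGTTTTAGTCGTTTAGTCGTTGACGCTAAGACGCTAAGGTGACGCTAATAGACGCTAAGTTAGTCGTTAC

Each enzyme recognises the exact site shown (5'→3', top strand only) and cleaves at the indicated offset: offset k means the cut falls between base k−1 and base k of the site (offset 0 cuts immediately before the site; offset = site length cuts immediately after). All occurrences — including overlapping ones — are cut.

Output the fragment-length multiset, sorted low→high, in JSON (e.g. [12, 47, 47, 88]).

[4,5,6,7,8,8,8,8,9,9,10,10,10,10,10,11,12,12,12,13,14,16,18,24,30]

Per-enzyme occurrences:
  XjeVI GACGCTAA/7: at [20, 37, 45, 54, 64, 88, 149, 159, 167, 206, 235, 243, 254, 264] ⇒ [27, 44, 52, 61, 71, 95, 156, 166, 174, 213, 242, 250, 261, 271]
  VbrIX TAGTCGTT/3: at [8, 29, 99, 109, 123, 175, 188, 198, 219, 227, 274] ⇒ [11, 32, 102, 112, 126, 178, 191, 201, 222, 230, 277]

All cut coordinates (distinct, sorted): [11, 27, 32, 44, 52, 61, 71, 95, 102, 112, 126, 156, 166, 174, 178, 191, 201, 213, 222, 230, 242, 250, 261, 271, 277]

Fragment lengths:
  11→27: 16 bp
  27→32: 5 bp
  32→44: 12 bp
  44→52: 8 bp
  52→61: 9 bp
  61→71: 10 bp
  71→95: 24 bp
  95→102: 7 bp
  102→112: 10 bp
  112→126: 14 bp
  126→156: 30 bp
  156→166: 10 bp
  166→174: 8 bp
  174→178: 4 bp
  178→191: 13 bp
  191→201: 10 bp
  201→213: 12 bp
  213→222: 9 bp
  222→230: 8 bp
  230→242: 12 bp
  242→250: 8 bp
  250→261: 11 bp
  261→271: 10 bp
  271→277: 6 bp
  277→11 (wrap): 284-277+11 = 18 bp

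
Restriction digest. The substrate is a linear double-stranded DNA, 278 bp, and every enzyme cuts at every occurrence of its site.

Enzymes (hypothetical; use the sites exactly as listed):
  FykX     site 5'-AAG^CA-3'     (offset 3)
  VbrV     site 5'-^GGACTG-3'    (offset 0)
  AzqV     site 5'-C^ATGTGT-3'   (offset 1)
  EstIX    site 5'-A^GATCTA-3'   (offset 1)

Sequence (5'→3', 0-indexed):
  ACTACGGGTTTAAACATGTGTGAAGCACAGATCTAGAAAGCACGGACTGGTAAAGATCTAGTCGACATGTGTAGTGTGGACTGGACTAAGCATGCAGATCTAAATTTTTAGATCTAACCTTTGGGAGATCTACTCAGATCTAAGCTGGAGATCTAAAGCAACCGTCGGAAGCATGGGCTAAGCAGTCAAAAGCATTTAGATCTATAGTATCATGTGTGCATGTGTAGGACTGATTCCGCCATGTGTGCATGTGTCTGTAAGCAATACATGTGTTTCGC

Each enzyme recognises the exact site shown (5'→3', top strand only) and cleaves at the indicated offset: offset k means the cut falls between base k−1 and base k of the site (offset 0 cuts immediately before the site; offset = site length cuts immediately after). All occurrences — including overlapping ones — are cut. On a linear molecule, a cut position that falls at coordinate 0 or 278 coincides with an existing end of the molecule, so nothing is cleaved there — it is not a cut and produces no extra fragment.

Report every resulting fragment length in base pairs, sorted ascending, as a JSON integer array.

Scan for sites:
  FykX AAGCA/3: at [22, 37, 87, 155, 168, 179, 189, 258] ⇒ [25, 40, 90, 158, 171, 182, 192, 261]
  VbrV GGACTG/0: at [43, 77, 226] ⇒ [43, 77, 226]
  AzqV CATGTGT/1: at [14, 65, 210, 218, 239, 247, 266] ⇒ [15, 66, 211, 219, 240, 248, 267]
  EstIX AGATCTA/1: at [28, 53, 95, 109, 125, 135, 148, 197] ⇒ [29, 54, 96, 110, 126, 136, 149, 198]

All cut coordinates (distinct, sorted): [15, 25, 29, 40, 43, 54, 66, 77, 90, 96, 110, 126, 136, 149, 158, 171, 182, 192, 198, 211, 219, 226, 240, 248, 261, 267]

Fragment lengths:
  [0,15): 15 bp
  [15,25): 10 bp
  [25,29): 4 bp
  [29,40): 11 bp
  [40,43): 3 bp
  [43,54): 11 bp
  [54,66): 12 bp
  [66,77): 11 bp
  [77,90): 13 bp
  [90,96): 6 bp
  [96,110): 14 bp
  [110,126): 16 bp
  [126,136): 10 bp
  [136,149): 13 bp
  [149,158): 9 bp
  [158,171): 13 bp
  [171,182): 11 bp
  [182,192): 10 bp
  [192,198): 6 bp
  [198,211): 13 bp
  [211,219): 8 bp
  [219,226): 7 bp
  [226,240): 14 bp
  [240,248): 8 bp
  [248,261): 13 bp
  [261,267): 6 bp
  [267,278): 11 bp

[3,4,6,6,6,7,8,8,9,10,10,10,11,11,11,11,11,12,13,13,13,13,13,14,14,15,16]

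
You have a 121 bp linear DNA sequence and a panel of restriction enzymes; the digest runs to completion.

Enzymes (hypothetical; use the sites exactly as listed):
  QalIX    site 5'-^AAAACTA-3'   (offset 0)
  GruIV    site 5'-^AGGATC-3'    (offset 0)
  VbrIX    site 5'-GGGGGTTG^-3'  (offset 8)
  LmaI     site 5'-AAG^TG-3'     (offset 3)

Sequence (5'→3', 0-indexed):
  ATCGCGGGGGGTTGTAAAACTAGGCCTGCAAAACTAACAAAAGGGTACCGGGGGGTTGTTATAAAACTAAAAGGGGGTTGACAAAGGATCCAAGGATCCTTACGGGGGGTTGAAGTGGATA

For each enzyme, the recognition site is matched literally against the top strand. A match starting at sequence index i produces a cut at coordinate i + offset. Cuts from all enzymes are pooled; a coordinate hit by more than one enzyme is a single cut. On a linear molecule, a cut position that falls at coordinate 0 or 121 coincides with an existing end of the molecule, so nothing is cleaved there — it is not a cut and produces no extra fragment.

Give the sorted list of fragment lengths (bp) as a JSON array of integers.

[1,3,4,4,6,8,14,14,18,20,29]

Per-enzyme occurrences:
  QalIX AAAACTA/0: at [15, 29, 62] ⇒ [15, 29, 62]
  GruIV AGGATC/0: at [84, 92] ⇒ [84, 92]
  VbrIX GGGGGTTG/8: at [6, 50, 72, 104] ⇒ [14, 58, 80, 112]
  LmaI AAGTG/3: at [112] ⇒ [115]

All cut coordinates (distinct, sorted): [14, 15, 29, 58, 62, 80, 84, 92, 112, 115]

Fragment lengths:
  [0,14): 14 bp
  [14,15): 1 bp
  [15,29): 14 bp
  [29,58): 29 bp
  [58,62): 4 bp
  [62,80): 18 bp
  [80,84): 4 bp
  [84,92): 8 bp
  [92,112): 20 bp
  [112,115): 3 bp
  [115,121): 6 bp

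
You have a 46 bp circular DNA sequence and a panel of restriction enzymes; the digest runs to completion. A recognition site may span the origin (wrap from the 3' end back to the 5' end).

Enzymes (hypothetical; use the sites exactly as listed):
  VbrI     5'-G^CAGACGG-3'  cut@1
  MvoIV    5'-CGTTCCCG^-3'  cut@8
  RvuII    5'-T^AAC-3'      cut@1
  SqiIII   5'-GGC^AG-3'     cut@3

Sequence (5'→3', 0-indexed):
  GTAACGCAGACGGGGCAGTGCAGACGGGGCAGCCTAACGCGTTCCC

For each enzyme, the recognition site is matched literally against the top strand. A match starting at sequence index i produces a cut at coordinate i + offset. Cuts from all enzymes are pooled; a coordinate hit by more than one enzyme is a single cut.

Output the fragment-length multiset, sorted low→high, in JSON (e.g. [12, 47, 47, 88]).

Scan for sites:
  VbrI (GCAGACGG, off=1): starts [5, 19] → cuts [6, 20]
  MvoIV (CGTTCCCG, off=8): starts [39] → cuts [1]
  RvuII (TAAC, off=1): starts [1, 34] → cuts [2, 35]
  SqiIII (GGCAG, off=3): starts [13, 27] → cuts [16, 30]

Pooled cuts: [1, 2, 6, 16, 20, 30, 35]

Fragments:
  1→2: 1 bp
  2→6: 4 bp
  6→16: 10 bp
  16→20: 4 bp
  20→30: 10 bp
  30→35: 5 bp
  35→1 (wrap): 46-35+1 = 12 bp

[1,4,4,5,10,10,12]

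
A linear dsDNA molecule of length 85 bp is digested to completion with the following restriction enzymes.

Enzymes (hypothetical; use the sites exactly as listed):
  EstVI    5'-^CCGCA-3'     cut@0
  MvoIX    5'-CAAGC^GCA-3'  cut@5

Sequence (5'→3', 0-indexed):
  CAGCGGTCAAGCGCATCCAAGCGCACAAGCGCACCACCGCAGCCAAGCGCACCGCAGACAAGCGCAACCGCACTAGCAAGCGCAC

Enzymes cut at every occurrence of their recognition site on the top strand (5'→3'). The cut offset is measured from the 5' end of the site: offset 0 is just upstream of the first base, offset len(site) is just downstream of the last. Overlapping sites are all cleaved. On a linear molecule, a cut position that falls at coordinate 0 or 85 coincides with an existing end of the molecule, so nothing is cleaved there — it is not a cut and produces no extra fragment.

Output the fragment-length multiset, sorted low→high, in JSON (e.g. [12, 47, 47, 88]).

[3,4,4,6,8,10,12,12,12,14]

Site scan:
  EstVI (CCGCA, off=0): starts [36, 51, 67] → cuts [36, 51, 67]
  MvoIX (CAAGCGCA, off=5): starts [7, 17, 25, 43, 58, 76] → cuts [12, 22, 30, 48, 63, 81]

All cut coordinates (distinct, sorted): [12, 22, 30, 36, 48, 51, 63, 67, 81]

Fragment lengths:
  [0,12): 12 bp
  [12,22): 10 bp
  [22,30): 8 bp
  [30,36): 6 bp
  [36,48): 12 bp
  [48,51): 3 bp
  [51,63): 12 bp
  [63,67): 4 bp
  [67,81): 14 bp
  [81,85): 4 bp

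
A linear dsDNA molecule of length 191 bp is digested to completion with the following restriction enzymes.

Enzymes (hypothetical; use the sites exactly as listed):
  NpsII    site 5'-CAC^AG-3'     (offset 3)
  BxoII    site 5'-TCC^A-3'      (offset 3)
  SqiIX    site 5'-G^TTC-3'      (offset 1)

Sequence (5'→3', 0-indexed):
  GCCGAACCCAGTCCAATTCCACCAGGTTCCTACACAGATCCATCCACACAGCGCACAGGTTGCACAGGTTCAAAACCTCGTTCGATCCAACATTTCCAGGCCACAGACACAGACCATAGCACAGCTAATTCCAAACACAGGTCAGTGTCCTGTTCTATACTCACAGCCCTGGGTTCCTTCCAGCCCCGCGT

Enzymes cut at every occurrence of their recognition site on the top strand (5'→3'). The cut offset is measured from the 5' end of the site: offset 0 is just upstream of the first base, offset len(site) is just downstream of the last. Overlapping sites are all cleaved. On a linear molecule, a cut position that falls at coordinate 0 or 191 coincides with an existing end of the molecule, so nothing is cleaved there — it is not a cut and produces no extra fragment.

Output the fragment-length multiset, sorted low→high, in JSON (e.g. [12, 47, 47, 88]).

[3,4,4,6,6,6,6,6,7,7,8,8,9,9,9,9,10,10,12,12,12,14,14]

Per-enzyme occurrences:
  NpsII (CACAG, off=3): starts [32, 46, 53, 62, 101, 107, 119, 135, 161] → cuts [35, 49, 56, 65, 104, 110, 122, 138, 164]
  BxoII (TCCA, off=3): starts [11, 17, 38, 42, 85, 94, 129, 178] → cuts [14, 20, 41, 45, 88, 97, 132, 181]
  SqiIX (GTTC, off=1): starts [25, 67, 79, 151, 172] → cuts [26, 68, 80, 152, 173]

All cut coordinates (distinct, sorted): [14, 20, 26, 35, 41, 45, 49, 56, 65, 68, 80, 88, 97, 104, 110, 122, 132, 138, 152, 164, 173, 181]

Fragment lengths:
  [0,14): 14 bp
  [14,20): 6 bp
  [20,26): 6 bp
  [26,35): 9 bp
  [35,41): 6 bp
  [41,45): 4 bp
  [45,49): 4 bp
  [49,56): 7 bp
  [56,65): 9 bp
  [65,68): 3 bp
  [68,80): 12 bp
  [80,88): 8 bp
  [88,97): 9 bp
  [97,104): 7 bp
  [104,110): 6 bp
  [110,122): 12 bp
  [122,132): 10 bp
  [132,138): 6 bp
  [138,152): 14 bp
  [152,164): 12 bp
  [164,173): 9 bp
  [173,181): 8 bp
  [181,191): 10 bp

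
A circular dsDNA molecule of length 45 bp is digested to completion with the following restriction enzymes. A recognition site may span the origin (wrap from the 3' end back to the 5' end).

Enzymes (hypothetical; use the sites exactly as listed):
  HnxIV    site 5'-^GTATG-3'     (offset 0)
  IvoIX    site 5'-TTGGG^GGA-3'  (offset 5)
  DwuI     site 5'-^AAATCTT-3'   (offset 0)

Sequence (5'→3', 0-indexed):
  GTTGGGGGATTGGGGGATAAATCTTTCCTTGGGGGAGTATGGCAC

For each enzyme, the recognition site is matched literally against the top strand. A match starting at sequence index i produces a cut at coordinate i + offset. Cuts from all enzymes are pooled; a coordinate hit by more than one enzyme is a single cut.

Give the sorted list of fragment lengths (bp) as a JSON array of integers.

Scan for sites:
  HnxIV GTATG/0: at [36] ⇒ [36]
  IvoIX TTGGGGGA/5: at [1, 9, 28] ⇒ [6, 14, 33]
  DwuI AAATCTT/0: at [18] ⇒ [18]

Pooled cuts: [6, 14, 18, 33, 36]

Fragment lengths:
  6→14: 8 bp
  14→18: 4 bp
  18→33: 15 bp
  33→36: 3 bp
  36→6 (wrap): 45-36+6 = 15 bp

[3,4,8,15,15]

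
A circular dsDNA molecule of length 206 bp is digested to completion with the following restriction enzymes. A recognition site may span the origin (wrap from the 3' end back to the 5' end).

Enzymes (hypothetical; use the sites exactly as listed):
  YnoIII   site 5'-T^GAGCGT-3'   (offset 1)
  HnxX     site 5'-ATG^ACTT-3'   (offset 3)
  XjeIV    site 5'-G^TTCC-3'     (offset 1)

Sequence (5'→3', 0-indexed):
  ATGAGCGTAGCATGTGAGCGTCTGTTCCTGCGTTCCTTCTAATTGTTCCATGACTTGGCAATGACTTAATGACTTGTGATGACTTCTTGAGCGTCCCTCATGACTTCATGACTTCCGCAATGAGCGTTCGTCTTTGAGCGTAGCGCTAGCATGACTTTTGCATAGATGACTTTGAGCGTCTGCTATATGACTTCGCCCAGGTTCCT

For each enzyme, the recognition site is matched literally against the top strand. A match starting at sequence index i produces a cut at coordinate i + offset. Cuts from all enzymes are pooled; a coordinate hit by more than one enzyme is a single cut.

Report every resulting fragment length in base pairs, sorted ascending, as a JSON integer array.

[5,7,7,7,8,8,8,9,10,11,11,12,13,13,14,14,15,16,18]

Site scan:
  YnoIII TGAGCGT/1: at [1, 14, 87, 120, 134, 172] ⇒ [2, 15, 88, 121, 135, 173]
  HnxX ATGACTT/3: at [49, 60, 68, 78, 99, 107, 150, 165, 186] ⇒ [52, 63, 71, 81, 102, 110, 153, 168, 189]
  XjeIV GTTCC/1: at [23, 31, 44, 200] ⇒ [24, 32, 45, 201]

All cut coordinates (distinct, sorted): [2, 15, 24, 32, 45, 52, 63, 71, 81, 88, 102, 110, 121, 135, 153, 168, 173, 189, 201]

Fragment lengths:
  2→15: 13 bp
  15→24: 9 bp
  24→32: 8 bp
  32→45: 13 bp
  45→52: 7 bp
  52→63: 11 bp
  63→71: 8 bp
  71→81: 10 bp
  81→88: 7 bp
  88→102: 14 bp
  102→110: 8 bp
  110→121: 11 bp
  121→135: 14 bp
  135→153: 18 bp
  153→168: 15 bp
  168→173: 5 bp
  173→189: 16 bp
  189→201: 12 bp
  201→2 (wrap): 206-201+2 = 7 bp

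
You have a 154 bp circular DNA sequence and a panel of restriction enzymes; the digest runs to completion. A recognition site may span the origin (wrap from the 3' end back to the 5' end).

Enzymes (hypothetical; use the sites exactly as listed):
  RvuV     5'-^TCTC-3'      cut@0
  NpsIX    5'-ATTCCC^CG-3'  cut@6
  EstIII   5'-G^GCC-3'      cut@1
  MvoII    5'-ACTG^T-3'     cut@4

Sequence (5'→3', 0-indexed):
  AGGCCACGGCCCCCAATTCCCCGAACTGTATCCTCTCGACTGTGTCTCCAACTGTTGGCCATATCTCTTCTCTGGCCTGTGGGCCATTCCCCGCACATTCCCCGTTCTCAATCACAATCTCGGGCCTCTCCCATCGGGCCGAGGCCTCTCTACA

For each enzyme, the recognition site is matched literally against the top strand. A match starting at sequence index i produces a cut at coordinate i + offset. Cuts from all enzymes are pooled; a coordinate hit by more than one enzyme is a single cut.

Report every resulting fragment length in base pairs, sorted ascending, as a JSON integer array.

Per-enzyme occurrences:
  RvuV TCTC/0: at [33, 44, 63, 68, 105, 117, 126, 146] ⇒ [33, 44, 63, 68, 105, 117, 126, 146]
  NpsIX ATTCCCCG/6: at [15, 85, 96] ⇒ [21, 91, 102]
  EstIII GGCC/1: at [1, 7, 56, 73, 81, 122, 136, 142] ⇒ [2, 8, 57, 74, 82, 123, 137, 143]
  MvoII ACTGT/4: at [24, 38, 50] ⇒ [28, 42, 54]

Pooled cuts: [2, 8, 21, 28, 33, 42, 44, 54, 57, 63, 68, 74, 82, 91, 102, 105, 117, 123, 126, 137, 143, 146]

Fragments:
  2→8: 6 bp
  8→21: 13 bp
  21→28: 7 bp
  28→33: 5 bp
  33→42: 9 bp
  42→44: 2 bp
  44→54: 10 bp
  54→57: 3 bp
  57→63: 6 bp
  63→68: 5 bp
  68→74: 6 bp
  74→82: 8 bp
  82→91: 9 bp
  91→102: 11 bp
  102→105: 3 bp
  105→117: 12 bp
  117→123: 6 bp
  123→126: 3 bp
  126→137: 11 bp
  137→143: 6 bp
  143→146: 3 bp
  146→2 (wrap): 154-146+2 = 10 bp

[2,3,3,3,3,5,5,6,6,6,6,6,7,8,9,9,10,10,11,11,12,13]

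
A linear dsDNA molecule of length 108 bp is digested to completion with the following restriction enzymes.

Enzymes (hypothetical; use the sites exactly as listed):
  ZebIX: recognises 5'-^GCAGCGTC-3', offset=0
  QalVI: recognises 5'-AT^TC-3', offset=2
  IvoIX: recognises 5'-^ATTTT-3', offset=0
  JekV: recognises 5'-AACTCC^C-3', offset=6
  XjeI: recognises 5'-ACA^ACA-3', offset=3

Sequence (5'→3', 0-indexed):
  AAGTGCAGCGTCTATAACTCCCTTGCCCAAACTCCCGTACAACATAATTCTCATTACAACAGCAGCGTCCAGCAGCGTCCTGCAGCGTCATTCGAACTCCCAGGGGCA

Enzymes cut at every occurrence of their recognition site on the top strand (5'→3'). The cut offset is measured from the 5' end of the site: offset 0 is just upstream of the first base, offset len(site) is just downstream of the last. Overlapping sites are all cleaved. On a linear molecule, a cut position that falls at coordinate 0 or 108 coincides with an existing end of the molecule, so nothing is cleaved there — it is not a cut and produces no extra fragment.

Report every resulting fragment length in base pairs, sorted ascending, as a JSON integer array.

[3,4,6,7,8,9,10,10,10,10,14,17]

Scan for sites:
  ZebIX (GCAGCGTC, off=0): starts [4, 61, 71, 81] → cuts [4, 61, 71, 81]
  QalVI (ATTC, off=2): starts [46, 89] → cuts [48, 91]
  IvoIX (ATTTT, off=0): no sites
  JekV (AACTCCC, off=6): starts [15, 29, 94] → cuts [21, 35, 100]
  XjeI (ACAACA, off=3): starts [38, 55] → cuts [41, 58]

Pooled cuts: [4, 21, 35, 41, 48, 58, 61, 71, 81, 91, 100]

Fragments:
  [0,4): 4 bp
  [4,21): 17 bp
  [21,35): 14 bp
  [35,41): 6 bp
  [41,48): 7 bp
  [48,58): 10 bp
  [58,61): 3 bp
  [61,71): 10 bp
  [71,81): 10 bp
  [81,91): 10 bp
  [91,100): 9 bp
  [100,108): 8 bp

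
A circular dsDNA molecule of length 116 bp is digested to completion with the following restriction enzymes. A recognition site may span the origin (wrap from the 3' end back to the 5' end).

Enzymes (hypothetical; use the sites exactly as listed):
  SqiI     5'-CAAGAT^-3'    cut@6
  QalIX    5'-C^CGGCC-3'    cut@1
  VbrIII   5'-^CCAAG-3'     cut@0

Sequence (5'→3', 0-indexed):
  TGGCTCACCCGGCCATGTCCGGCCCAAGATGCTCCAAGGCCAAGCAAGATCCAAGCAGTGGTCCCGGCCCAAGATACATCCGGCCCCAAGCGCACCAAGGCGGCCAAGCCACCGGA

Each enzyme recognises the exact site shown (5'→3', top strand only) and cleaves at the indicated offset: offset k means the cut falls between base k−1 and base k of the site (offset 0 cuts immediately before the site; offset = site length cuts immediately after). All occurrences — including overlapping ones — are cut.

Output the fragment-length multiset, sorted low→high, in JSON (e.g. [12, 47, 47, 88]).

[3,4,4,5,5,6,7,7,9,9,10,11,14,22]

Scan for sites:
  SqiI (CAAGAT, off=6): starts [24, 44, 69] → cuts [30, 50, 75]
  QalIX (CCGGCC, off=1): starts [8, 18, 63, 79] → cuts [9, 19, 64, 80]
  VbrIII (CCAAG, off=0): starts [23, 33, 39, 50, 68, 85, 94, 103] → cuts [23, 33, 39, 50, 68, 85, 94, 103]

Pooled cuts: [9, 19, 23, 30, 33, 39, 50, 64, 68, 75, 80, 85, 94, 103]

Fragments:
  9→19: 10 bp
  19→23: 4 bp
  23→30: 7 bp
  30→33: 3 bp
  33→39: 6 bp
  39→50: 11 bp
  50→64: 14 bp
  64→68: 4 bp
  68→75: 7 bp
  75→80: 5 bp
  80→85: 5 bp
  85→94: 9 bp
  94→103: 9 bp
  103→9 (wrap): 116-103+9 = 22 bp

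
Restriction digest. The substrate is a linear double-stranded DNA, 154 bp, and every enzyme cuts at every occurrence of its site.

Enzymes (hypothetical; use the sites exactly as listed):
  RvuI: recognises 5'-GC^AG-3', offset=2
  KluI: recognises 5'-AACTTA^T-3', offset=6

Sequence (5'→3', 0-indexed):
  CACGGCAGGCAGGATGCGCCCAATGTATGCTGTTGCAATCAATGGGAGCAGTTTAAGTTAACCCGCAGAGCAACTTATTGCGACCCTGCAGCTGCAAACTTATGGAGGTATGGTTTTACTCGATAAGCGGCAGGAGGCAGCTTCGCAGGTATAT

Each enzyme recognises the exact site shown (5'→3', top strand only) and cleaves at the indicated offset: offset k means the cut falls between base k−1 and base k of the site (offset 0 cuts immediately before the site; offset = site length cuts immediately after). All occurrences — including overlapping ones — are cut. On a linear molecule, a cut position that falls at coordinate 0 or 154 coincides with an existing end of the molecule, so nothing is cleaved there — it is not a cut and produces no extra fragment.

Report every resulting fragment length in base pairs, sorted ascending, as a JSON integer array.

[4,6,7,8,8,11,12,13,17,29,39]

Scan for sites:
  RvuI (GCAG, off=2): starts [4, 8, 47, 64, 87, 129, 136, 144] → cuts [6, 10, 49, 66, 89, 131, 138, 146]
  KluI (AACTTAT, off=6): starts [71, 96] → cuts [77, 102]

All cut coordinates (distinct, sorted): [6, 10, 49, 66, 77, 89, 102, 131, 138, 146]

Fragments:
  [0,6): 6 bp
  [6,10): 4 bp
  [10,49): 39 bp
  [49,66): 17 bp
  [66,77): 11 bp
  [77,89): 12 bp
  [89,102): 13 bp
  [102,131): 29 bp
  [131,138): 7 bp
  [138,146): 8 bp
  [146,154): 8 bp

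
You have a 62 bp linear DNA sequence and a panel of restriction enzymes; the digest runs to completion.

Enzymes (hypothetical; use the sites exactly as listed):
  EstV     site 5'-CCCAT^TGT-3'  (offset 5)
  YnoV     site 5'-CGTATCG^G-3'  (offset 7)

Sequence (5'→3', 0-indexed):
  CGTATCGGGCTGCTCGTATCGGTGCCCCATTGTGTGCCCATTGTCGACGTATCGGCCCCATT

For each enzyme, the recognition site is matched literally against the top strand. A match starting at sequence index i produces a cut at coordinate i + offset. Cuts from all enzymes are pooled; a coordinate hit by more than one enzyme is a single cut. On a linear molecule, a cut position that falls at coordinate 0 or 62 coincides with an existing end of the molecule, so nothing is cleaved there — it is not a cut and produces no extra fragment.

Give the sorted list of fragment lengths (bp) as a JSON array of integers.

[7,8,9,11,13,14]

Scan for sites:
  EstV CCCATTGT/5: at [25, 36] ⇒ [30, 41]
  YnoV CGTATCGG/7: at [0, 14, 47] ⇒ [7, 21, 54]

All cut coordinates (distinct, sorted): [7, 21, 30, 41, 54]

Fragment lengths:
  [0,7): 7 bp
  [7,21): 14 bp
  [21,30): 9 bp
  [30,41): 11 bp
  [41,54): 13 bp
  [54,62): 8 bp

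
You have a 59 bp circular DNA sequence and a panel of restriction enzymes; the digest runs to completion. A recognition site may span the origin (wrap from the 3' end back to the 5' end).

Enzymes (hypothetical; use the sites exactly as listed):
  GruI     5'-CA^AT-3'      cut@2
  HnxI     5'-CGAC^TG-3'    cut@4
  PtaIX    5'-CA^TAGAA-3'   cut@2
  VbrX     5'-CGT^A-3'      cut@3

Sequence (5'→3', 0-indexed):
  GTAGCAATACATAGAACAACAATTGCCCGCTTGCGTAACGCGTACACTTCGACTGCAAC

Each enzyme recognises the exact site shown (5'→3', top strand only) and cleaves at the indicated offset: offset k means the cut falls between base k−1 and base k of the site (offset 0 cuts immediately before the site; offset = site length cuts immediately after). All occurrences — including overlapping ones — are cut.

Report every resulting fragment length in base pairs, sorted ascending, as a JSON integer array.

[4,5,7,8,10,10,15]

Per-enzyme occurrences:
  GruI CAAT/2: at [4, 19] ⇒ [6, 21]
  HnxI CGACTG/4: at [49] ⇒ [53]
  PtaIX CATAGAA/2: at [9] ⇒ [11]
  VbrX CGTA/3: at [33, 40, 58] ⇒ [2, 36, 43]

Pooled cuts: [2, 6, 11, 21, 36, 43, 53]

Fragments:
  2→6: 4 bp
  6→11: 5 bp
  11→21: 10 bp
  21→36: 15 bp
  36→43: 7 bp
  43→53: 10 bp
  53→2 (wrap): 59-53+2 = 8 bp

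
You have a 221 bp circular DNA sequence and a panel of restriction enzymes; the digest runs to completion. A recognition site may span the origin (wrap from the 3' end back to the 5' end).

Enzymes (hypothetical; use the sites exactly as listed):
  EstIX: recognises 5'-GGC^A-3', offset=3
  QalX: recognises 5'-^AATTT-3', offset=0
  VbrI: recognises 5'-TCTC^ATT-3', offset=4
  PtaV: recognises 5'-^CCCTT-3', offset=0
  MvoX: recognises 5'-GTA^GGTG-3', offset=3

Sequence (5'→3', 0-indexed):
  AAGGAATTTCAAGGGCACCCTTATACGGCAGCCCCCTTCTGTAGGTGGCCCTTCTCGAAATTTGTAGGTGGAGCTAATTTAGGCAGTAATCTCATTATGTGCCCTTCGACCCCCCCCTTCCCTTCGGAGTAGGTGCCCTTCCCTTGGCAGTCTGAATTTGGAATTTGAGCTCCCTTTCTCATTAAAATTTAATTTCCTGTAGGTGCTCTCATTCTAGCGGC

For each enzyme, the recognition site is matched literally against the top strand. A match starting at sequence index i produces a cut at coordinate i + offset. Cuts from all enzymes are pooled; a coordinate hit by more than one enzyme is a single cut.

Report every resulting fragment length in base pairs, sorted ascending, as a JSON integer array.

Scan for sites:
  EstIX (GGCA, off=3): starts [13, 26, 81, 145, 218] → cuts [0, 16, 29, 84, 148]
  QalX (AATTT, off=0): starts [4, 58, 75, 154, 161, 185, 190] → cuts [4, 58, 75, 154, 161, 185, 190]
  VbrI (TCTCATT, off=4): starts [89, 176, 206] → cuts [93, 180, 210]
  PtaV (CCCTT, off=0): starts [17, 33, 48, 101, 114, 119, 135, 140, 171] → cuts [17, 33, 48, 101, 114, 119, 135, 140, 171]
  MvoX (GTAGGTG, off=3): starts [40, 63, 128, 198] → cuts [43, 66, 131, 201]

Pooled cuts: [0, 4, 16, 17, 29, 33, 43, 48, 58, 66, 75, 84, 93, 101, 114, 119, 131, 135, 140, 148, 154, 161, 171, 180, 185, 190, 201, 210]

Fragments:
  0→4: 4 bp
  4→16: 12 bp
  16→17: 1 bp
  17→29: 12 bp
  29→33: 4 bp
  33→43: 10 bp
  43→48: 5 bp
  48→58: 10 bp
  58→66: 8 bp
  66→75: 9 bp
  75→84: 9 bp
  84→93: 9 bp
  93→101: 8 bp
  101→114: 13 bp
  114→119: 5 bp
  119→131: 12 bp
  131→135: 4 bp
  135→140: 5 bp
  140→148: 8 bp
  148→154: 6 bp
  154→161: 7 bp
  161→171: 10 bp
  171→180: 9 bp
  180→185: 5 bp
  185→190: 5 bp
  190→201: 11 bp
  201→210: 9 bp
  210→0 (wrap): 221-210+0 = 11 bp

[1,4,4,4,5,5,5,5,5,6,7,8,8,8,9,9,9,9,9,10,10,10,11,11,12,12,12,13]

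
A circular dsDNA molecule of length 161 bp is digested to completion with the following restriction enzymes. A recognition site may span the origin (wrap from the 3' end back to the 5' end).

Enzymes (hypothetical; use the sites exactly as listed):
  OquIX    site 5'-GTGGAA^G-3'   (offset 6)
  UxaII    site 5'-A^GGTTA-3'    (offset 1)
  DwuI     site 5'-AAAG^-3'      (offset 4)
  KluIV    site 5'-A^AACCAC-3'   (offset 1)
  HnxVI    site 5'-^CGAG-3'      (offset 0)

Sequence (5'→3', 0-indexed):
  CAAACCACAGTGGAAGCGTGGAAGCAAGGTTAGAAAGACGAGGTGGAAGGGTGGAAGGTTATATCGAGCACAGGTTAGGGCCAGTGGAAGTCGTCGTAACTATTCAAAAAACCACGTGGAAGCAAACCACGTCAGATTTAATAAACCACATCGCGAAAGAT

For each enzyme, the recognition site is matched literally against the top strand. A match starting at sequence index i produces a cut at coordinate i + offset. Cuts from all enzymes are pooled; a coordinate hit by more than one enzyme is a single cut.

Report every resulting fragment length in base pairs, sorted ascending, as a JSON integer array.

[1,3,4,4,8,8,8,8,10,10,12,13,16,17,19,20]

Site scan:
  OquIX (GTGGAAG, off=6): starts [9, 17, 42, 50, 83, 115] → cuts [15, 23, 48, 56, 89, 121]
  UxaII (AGGTTA, off=1): starts [26, 55, 71] → cuts [27, 56, 72]
  DwuI (AAAG, off=4): starts [33, 155] → cuts [37, 159]
  KluIV (AAACCAC, off=1): starts [1, 108, 123, 142] → cuts [2, 109, 124, 143]
  HnxVI (CGAG, off=0): starts [38, 64] → cuts [38, 64]

Pooled cuts: [2, 15, 23, 27, 37, 38, 48, 56, 64, 72, 89, 109, 121, 124, 143, 159]

Fragments:
  2→15: 13 bp
  15→23: 8 bp
  23→27: 4 bp
  27→37: 10 bp
  37→38: 1 bp
  38→48: 10 bp
  48→56: 8 bp
  56→64: 8 bp
  64→72: 8 bp
  72→89: 17 bp
  89→109: 20 bp
  109→121: 12 bp
  121→124: 3 bp
  124→143: 19 bp
  143→159: 16 bp
  159→2 (wrap): 161-159+2 = 4 bp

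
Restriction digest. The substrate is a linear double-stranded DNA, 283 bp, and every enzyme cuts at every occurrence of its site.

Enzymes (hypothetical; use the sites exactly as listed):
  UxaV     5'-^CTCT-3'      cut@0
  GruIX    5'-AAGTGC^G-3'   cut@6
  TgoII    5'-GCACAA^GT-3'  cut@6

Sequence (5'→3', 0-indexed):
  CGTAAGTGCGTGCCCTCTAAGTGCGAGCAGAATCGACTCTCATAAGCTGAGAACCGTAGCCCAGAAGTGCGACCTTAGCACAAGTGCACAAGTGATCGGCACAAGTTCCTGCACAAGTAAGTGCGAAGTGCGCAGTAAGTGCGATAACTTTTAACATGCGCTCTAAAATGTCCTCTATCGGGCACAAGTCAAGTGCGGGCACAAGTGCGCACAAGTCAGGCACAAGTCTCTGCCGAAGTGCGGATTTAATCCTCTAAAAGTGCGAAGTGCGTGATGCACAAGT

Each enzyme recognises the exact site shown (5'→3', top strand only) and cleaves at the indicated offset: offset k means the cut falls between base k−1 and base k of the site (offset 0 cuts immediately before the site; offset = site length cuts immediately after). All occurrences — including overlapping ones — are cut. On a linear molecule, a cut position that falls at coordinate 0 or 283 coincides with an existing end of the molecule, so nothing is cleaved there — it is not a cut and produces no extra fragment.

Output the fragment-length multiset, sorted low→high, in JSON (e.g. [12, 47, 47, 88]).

Site scan:
  UxaV CTCT/0: at [14, 36, 160, 172, 227, 251] ⇒ [14, 36, 160, 172, 227, 251]
  GruIX AAGTGCG/6: at [3, 18, 64, 118, 125, 136, 190, 202, 235, 257, 264] ⇒ [9, 24, 70, 124, 131, 142, 196, 208, 241, 263, 270]
  TgoII GCACAAGT/6: at [77, 85, 98, 110, 181, 198, 208, 219, 275] ⇒ [83, 91, 104, 116, 187, 204, 214, 225, 281]

Pooled cuts: [9, 14, 24, 36, 70, 83, 91, 104, 116, 124, 131, 142, 160, 172, 187, 196, 204, 208, 214, 225, 227, 241, 251, 263, 270, 281]

Fragment lengths:
  [0,9): 9 bp
  [9,14): 5 bp
  [14,24): 10 bp
  [24,36): 12 bp
  [36,70): 34 bp
  [70,83): 13 bp
  [83,91): 8 bp
  [91,104): 13 bp
  [104,116): 12 bp
  [116,124): 8 bp
  [124,131): 7 bp
  [131,142): 11 bp
  [142,160): 18 bp
  [160,172): 12 bp
  [172,187): 15 bp
  [187,196): 9 bp
  [196,204): 8 bp
  [204,208): 4 bp
  [208,214): 6 bp
  [214,225): 11 bp
  [225,227): 2 bp
  [227,241): 14 bp
  [241,251): 10 bp
  [251,263): 12 bp
  [263,270): 7 bp
  [270,281): 11 bp
  [281,283): 2 bp

[2,2,4,5,6,7,7,8,8,8,9,9,10,10,11,11,11,12,12,12,12,13,13,14,15,18,34]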